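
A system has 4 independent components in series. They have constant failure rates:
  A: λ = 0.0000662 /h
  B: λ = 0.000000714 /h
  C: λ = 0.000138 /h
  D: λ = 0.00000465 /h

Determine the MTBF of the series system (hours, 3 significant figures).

4770

Series of exponential components: λ_sys = Σ λ_i
λ_sys = 0.0000662 + 0.000000714 + 0.000138 + 0.00000465 = 2.0956e-04 /h
MTBF = 1 / λ_sys = 4770 h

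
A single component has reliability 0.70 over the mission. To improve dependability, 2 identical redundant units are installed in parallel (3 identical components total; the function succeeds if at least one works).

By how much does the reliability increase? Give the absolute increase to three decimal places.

R_before = 0.70
R_after = 1 − (1 − 0.70)^3 = 0.973
ΔR = 0.973 − 0.70 = 0.273

0.273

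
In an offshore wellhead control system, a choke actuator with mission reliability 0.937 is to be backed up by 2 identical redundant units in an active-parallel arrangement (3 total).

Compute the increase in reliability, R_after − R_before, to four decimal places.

0.0627

R_before = 0.937
R_after = 1 − (1 − 0.937)^3 = 0.9997
ΔR = 0.9997 − 0.937 = 0.0627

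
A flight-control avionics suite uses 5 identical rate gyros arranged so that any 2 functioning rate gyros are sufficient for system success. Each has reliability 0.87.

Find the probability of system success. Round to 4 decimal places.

0.9987

R = Σ_{i=2}^{5} C(5,i) p^i (1−p)^{5−i} with p = 0.87
C(5,2)·0.87^2·0.13^3 = 0.016629
C(5,3)·0.87^3·0.13^2 = 0.111287
C(5,4)·0.87^4·0.13^1 = 0.372383
C(5,5)·0.87^5·0.13^0 = 0.498421
Sum = 0.9987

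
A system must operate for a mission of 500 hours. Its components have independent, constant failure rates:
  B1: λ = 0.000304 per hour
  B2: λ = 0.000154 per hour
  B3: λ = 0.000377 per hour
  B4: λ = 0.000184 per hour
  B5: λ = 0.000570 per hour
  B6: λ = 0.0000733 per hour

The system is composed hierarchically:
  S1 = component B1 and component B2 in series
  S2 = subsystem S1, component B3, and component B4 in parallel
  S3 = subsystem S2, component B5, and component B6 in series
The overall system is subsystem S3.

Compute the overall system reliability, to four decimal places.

R(B1) = exp(−0.000304 × 500) = 0.858988
R(B2) = exp(−0.000154 × 500) = 0.925890
R(B3) = exp(−0.000377 × 500) = 0.828201
R(B4) = exp(−0.000184 × 500) = 0.912105
R(B5) = exp(−0.000570 × 500) = 0.752014
R(B6) = exp(−0.0000733 × 500) = 0.964013
Series (B1 and B2): 0.858988 × 0.925890 = 0.795328
Parallel ([0.795328], B3, and B4): 1 − (1 − 0.795328)(1 − 0.828201)(1 − 0.912105) = 0.996909
Series ([0.996909], B5, and B6): 0.996909 × 0.752014 × 0.964013 = 0.7227

0.7227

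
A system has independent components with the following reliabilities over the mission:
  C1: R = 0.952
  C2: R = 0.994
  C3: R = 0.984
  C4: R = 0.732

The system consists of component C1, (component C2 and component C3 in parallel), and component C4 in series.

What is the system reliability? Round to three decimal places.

Parallel (C2 and C3): 1 − (1 − 0.99400)(1 − 0.98400) = 0.99990
Series (C1, [0.99990], and C4): 0.95200 × 0.99990 × 0.73200 = 0.697

0.697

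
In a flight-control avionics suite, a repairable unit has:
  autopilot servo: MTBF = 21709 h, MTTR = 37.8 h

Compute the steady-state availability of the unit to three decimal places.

0.998

A(autopilot servo) = MTBF/(MTBF+MTTR) = 21709/(21709+37.8) = 0.998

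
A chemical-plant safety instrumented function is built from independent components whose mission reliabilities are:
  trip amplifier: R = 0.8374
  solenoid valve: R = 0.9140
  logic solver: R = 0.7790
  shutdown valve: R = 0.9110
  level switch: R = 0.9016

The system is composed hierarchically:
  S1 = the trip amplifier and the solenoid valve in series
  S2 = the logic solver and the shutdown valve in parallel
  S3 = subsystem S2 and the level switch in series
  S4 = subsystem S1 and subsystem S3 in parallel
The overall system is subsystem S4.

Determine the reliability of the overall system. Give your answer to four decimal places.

0.9728

Series (trip amplifier and solenoid valve): 0.837400 × 0.914000 = 0.765384
Parallel (logic solver and shutdown valve): 1 − (1 − 0.779000)(1 − 0.911000) = 0.980331
Series ([0.980331] and level switch): 0.980331 × 0.901600 = 0.883866
Parallel ([0.765384] and [0.883866]): 1 − (1 − 0.765384)(1 − 0.883866) = 0.9728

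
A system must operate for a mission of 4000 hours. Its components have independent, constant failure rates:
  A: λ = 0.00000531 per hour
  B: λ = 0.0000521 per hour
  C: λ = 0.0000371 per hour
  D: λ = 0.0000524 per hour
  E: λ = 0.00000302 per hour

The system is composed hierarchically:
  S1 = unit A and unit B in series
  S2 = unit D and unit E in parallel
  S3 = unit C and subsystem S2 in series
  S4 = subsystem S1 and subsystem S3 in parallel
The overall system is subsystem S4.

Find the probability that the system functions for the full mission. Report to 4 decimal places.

R(A) = exp(−0.00000531 × 4000) = 0.978984
R(B) = exp(−0.0000521 × 4000) = 0.811882
R(C) = exp(−0.0000371 × 4000) = 0.862086
R(D) = exp(−0.0000524 × 4000) = 0.810909
R(E) = exp(−0.00000302 × 4000) = 0.987993
Series (A and B): 0.978984 × 0.811882 = 0.794819
Parallel (D and E): 1 − (1 − 0.810909)(1 − 0.987993) = 0.997730
Series (C and [0.997730]): 0.862086 × 0.997730 = 0.860129
Parallel ([0.794819] and [0.860129]): 1 − (1 − 0.794819)(1 − 0.860129) = 0.9713

0.9713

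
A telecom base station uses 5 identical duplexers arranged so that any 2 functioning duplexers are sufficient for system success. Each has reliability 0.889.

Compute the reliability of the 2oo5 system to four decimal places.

0.9993

R = Σ_{i=2}^{5} C(5,i) p^i (1−p)^{5−i} with p = 0.889
C(5,2)·0.889^2·0.111^3 = 0.010809
C(5,3)·0.889^3·0.111^2 = 0.086567
C(5,4)·0.889^4·0.111^1 = 0.346657
C(5,5)·0.889^5·0.111^0 = 0.555276
Sum = 0.9993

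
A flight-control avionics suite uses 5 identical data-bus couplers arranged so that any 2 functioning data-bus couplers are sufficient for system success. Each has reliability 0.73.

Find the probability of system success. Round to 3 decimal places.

R = Σ_{i=2}^{5} C(5,i) p^i (1−p)^{5−i} with p = 0.73
C(5,2)·0.73^2·0.27^3 = 0.10489
C(5,3)·0.73^3·0.27^2 = 0.28359
C(5,4)·0.73^4·0.27^1 = 0.38338
C(5,5)·0.73^5·0.27^0 = 0.20731
Sum = 0.979

0.979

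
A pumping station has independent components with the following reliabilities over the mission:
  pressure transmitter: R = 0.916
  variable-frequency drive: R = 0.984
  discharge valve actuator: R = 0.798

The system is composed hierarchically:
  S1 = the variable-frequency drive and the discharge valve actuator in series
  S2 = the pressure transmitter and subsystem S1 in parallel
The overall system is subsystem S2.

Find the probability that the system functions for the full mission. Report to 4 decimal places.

Series (variable-frequency drive and discharge valve actuator): 0.984000 × 0.798000 = 0.785232
Parallel (pressure transmitter and [0.785232]): 1 − (1 − 0.916000)(1 − 0.785232) = 0.9820

0.9820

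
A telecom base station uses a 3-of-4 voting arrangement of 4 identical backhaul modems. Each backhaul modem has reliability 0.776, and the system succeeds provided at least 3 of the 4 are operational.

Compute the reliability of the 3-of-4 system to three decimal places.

R = Σ_{i=3}^{4} C(4,i) p^i (1−p)^{4−i} with p = 0.776
C(4,3)·0.776^3·0.224^1 = 0.41869
C(4,4)·0.776^4·0.224^0 = 0.36262
Sum = 0.781

0.781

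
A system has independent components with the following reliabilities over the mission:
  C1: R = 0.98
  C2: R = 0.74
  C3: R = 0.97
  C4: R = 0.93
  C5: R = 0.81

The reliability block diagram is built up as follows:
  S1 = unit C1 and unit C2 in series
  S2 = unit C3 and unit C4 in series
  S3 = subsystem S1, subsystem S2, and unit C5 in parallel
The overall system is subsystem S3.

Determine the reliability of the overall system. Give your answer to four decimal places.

0.9949

Series (C1 and C2): 0.980000 × 0.740000 = 0.725200
Series (C3 and C4): 0.970000 × 0.930000 = 0.902100
Parallel ([0.725200], [0.902100], and C5): 1 − (1 − 0.725200)(1 − 0.902100)(1 − 0.810000) = 0.9949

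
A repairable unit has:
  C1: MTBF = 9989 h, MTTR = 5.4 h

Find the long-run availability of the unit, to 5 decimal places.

0.99946

A(C1) = MTBF/(MTBF+MTTR) = 9989/(9989+5.4) = 0.99946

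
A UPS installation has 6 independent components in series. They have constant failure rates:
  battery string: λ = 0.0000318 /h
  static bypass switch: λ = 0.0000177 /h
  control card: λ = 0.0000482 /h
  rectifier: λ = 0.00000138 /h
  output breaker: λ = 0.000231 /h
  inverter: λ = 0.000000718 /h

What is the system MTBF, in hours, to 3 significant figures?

3020

Series of exponential components: λ_sys = Σ λ_i
λ_sys = 0.0000318 + 0.0000177 + 0.0000482 + 0.00000138 + 0.000231 + 0.000000718 = 3.3080e-04 /h
MTBF = 1 / λ_sys = 3020 h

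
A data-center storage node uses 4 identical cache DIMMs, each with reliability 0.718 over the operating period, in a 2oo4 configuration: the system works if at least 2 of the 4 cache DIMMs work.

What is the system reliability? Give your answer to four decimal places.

R = Σ_{i=2}^{4} C(4,i) p^i (1−p)^{4−i} with p = 0.718
C(4,2)·0.718^2·0.282^2 = 0.245979
C(4,3)·0.718^3·0.282^1 = 0.417525
C(4,4)·0.718^4·0.282^0 = 0.265765
Sum = 0.9293

0.9293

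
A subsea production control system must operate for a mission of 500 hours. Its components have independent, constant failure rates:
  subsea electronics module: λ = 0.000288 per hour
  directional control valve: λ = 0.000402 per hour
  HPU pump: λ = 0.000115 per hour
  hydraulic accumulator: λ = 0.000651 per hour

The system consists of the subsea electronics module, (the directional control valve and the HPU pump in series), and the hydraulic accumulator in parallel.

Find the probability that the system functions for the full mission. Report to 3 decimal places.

0.992

R(subsea electronics module) = exp(−0.000288 × 500) = 0.86589
R(directional control valve) = exp(−0.000402 × 500) = 0.81791
R(HPU pump) = exp(−0.000115 × 500) = 0.94412
R(hydraulic accumulator) = exp(−0.000651 × 500) = 0.72217
Series (directional control valve and HPU pump): 0.81791 × 0.94412 = 0.77221
Parallel (subsea electronics module, [0.77221], and hydraulic accumulator): 1 − (1 − 0.86589)(1 − 0.77221)(1 − 0.72217) = 0.992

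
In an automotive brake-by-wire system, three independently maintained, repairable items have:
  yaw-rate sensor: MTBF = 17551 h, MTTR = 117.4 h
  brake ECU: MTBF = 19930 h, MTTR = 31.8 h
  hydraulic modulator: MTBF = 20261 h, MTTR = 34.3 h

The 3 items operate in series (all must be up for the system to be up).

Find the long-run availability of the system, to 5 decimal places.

A(yaw-rate sensor) = MTBF/(MTBF+MTTR) = 17551/(17551+117.4) = 0.993355
A(brake ECU) = MTBF/(MTBF+MTTR) = 19930/(19930+31.8) = 0.998407
A(hydraulic modulator) = MTBF/(MTBF+MTTR) = 20261/(20261+34.3) = 0.998310
Series availability: 0.993355 × 0.998407 × 0.998310 = 0.99010

0.99010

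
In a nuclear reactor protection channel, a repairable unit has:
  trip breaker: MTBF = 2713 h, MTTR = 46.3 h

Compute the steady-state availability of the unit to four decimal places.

A(trip breaker) = MTBF/(MTBF+MTTR) = 2713/(2713+46.3) = 0.9832

0.9832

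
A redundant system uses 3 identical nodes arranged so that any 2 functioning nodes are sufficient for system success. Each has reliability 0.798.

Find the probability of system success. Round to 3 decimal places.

R = Σ_{i=2}^{3} C(3,i) p^i (1−p)^{3−i} with p = 0.798
C(3,2)·0.798^2·0.202^1 = 0.38590
C(3,3)·0.798^3·0.202^0 = 0.50817
Sum = 0.894

0.894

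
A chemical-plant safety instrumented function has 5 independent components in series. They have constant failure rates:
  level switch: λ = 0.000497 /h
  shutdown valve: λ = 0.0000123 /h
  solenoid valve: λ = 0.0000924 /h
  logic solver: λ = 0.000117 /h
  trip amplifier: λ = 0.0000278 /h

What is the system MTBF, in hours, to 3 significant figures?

1340

Series of exponential components: λ_sys = Σ λ_i
λ_sys = 0.000497 + 0.0000123 + 0.0000924 + 0.000117 + 0.0000278 = 7.4650e-04 /h
MTBF = 1 / λ_sys = 1340 h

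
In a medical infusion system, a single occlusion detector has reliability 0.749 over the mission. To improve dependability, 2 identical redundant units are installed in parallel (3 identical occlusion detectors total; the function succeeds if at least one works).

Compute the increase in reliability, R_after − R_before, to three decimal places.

R_before = 0.749
R_after = 1 − (1 − 0.749)^3 = 0.984
ΔR = 0.984 − 0.749 = 0.235

0.235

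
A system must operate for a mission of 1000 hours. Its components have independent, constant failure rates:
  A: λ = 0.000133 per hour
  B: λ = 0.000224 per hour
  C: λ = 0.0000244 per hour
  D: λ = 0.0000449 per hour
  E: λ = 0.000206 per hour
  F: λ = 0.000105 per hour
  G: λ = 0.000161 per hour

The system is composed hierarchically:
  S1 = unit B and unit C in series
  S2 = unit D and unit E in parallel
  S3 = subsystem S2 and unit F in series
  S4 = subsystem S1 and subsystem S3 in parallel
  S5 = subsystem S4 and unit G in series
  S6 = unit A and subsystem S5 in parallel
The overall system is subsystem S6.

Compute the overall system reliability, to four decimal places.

R(A) = exp(−0.000133 × 1000) = 0.875465
R(B) = exp(−0.000224 × 1000) = 0.799315
R(C) = exp(−0.0000244 × 1000) = 0.975895
R(D) = exp(−0.0000449 × 1000) = 0.956093
R(E) = exp(−0.000206 × 1000) = 0.813833
R(F) = exp(−0.000105 × 1000) = 0.900325
R(G) = exp(−0.000161 × 1000) = 0.851292
Series (B and C): 0.799315 × 0.975895 = 0.780048
Parallel (D and E): 1 − (1 − 0.956093)(1 − 0.813833) = 0.991826
Series ([0.991826] and F): 0.991826 × 0.900325 = 0.892966
Parallel ([0.780048] and [0.892966]): 1 − (1 − 0.780048)(1 − 0.892966) = 0.976458
Series ([0.976458] and G): 0.976458 × 0.851292 = 0.831251
Parallel (A and [0.831251]): 1 − (1 − 0.875465)(1 − 0.831251) = 0.9790

0.9790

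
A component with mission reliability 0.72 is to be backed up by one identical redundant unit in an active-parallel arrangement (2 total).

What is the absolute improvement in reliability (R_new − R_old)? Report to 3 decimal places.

0.202

R_before = 0.72
R_after = 1 − (1 − 0.72)^2 = 0.922
ΔR = 0.922 − 0.72 = 0.202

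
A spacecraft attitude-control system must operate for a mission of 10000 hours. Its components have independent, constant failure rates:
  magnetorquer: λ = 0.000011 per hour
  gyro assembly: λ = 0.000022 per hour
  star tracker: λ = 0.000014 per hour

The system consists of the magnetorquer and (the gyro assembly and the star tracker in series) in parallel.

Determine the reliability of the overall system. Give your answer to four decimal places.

0.9685

R(magnetorquer) = exp(−0.000011 × 10000) = 0.895834
R(gyro assembly) = exp(−0.000022 × 10000) = 0.802519
R(star tracker) = exp(−0.000014 × 10000) = 0.869358
Series (gyro assembly and star tracker): 0.802519 × 0.869358 = 0.697676
Parallel (magnetorquer and [0.697676]): 1 − (1 − 0.895834)(1 − 0.697676) = 0.9685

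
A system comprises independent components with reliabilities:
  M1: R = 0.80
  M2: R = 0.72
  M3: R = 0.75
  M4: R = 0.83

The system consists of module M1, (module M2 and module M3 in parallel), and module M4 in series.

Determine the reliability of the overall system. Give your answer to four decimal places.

Parallel (M2 and M3): 1 − (1 − 0.720000)(1 − 0.750000) = 0.930000
Series (M1, [0.930000], and M4): 0.800000 × 0.930000 × 0.830000 = 0.6175

0.6175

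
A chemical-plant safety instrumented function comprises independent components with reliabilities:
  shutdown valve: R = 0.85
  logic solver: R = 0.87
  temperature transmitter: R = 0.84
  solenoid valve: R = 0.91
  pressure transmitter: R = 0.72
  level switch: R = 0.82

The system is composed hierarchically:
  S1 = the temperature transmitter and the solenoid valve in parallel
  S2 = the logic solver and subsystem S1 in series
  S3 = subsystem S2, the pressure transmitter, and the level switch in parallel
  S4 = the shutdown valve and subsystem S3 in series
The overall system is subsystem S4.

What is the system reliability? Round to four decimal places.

Parallel (temperature transmitter and solenoid valve): 1 − (1 − 0.840000)(1 − 0.910000) = 0.985600
Series (logic solver and [0.985600]): 0.870000 × 0.985600 = 0.857472
Parallel ([0.857472], pressure transmitter, and level switch): 1 − (1 − 0.857472)(1 − 0.720000)(1 − 0.820000) = 0.992817
Series (shutdown valve and [0.992817]): 0.850000 × 0.992817 = 0.8439

0.8439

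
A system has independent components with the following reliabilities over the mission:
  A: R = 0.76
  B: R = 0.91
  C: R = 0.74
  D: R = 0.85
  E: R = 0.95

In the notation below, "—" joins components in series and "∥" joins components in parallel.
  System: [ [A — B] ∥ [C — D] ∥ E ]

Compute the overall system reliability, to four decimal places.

Series (A and B): 0.760000 × 0.910000 = 0.691600
Series (C and D): 0.740000 × 0.850000 = 0.629000
Parallel ([0.691600], [0.629000], and E): 1 − (1 − 0.691600)(1 − 0.629000)(1 − 0.950000) = 0.9943

0.9943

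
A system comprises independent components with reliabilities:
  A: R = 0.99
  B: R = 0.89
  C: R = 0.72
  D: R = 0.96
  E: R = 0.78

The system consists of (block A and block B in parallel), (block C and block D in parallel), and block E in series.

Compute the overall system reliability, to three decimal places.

0.770

Parallel (A and B): 1 − (1 − 0.99000)(1 − 0.89000) = 0.99890
Parallel (C and D): 1 − (1 − 0.72000)(1 − 0.96000) = 0.98880
Series ([0.99890], [0.98880], and E): 0.99890 × 0.98880 × 0.78000 = 0.770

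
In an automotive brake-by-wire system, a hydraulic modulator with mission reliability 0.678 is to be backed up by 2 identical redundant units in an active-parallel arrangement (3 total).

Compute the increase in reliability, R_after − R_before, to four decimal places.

R_before = 0.678
R_after = 1 − (1 − 0.678)^3 = 0.9666
ΔR = 0.9666 − 0.678 = 0.2886

0.2886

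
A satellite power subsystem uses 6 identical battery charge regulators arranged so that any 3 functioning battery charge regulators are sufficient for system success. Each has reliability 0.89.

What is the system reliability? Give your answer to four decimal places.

R = Σ_{i=3}^{6} C(6,i) p^i (1−p)^{6−i} with p = 0.89
C(6,3)·0.89^3·0.11^3 = 0.018766
C(6,4)·0.89^4·0.11^2 = 0.113877
C(6,5)·0.89^5·0.11^1 = 0.368548
C(6,6)·0.89^6·0.11^0 = 0.496981
Sum = 0.9982

0.9982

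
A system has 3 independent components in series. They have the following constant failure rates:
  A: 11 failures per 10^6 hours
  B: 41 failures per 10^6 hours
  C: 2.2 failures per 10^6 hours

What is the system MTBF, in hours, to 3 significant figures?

Series of exponential components: λ_sys = Σ λ_i
λ_sys = 0.000011 + 0.000041 + 0.0000022 = 5.4200e-05 /h
MTBF = 1 / λ_sys = 18500 h

18500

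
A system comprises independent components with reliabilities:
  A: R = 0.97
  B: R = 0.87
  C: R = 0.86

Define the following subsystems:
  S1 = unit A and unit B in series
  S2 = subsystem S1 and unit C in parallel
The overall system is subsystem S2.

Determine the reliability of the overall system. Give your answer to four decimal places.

0.9781

Series (A and B): 0.970000 × 0.870000 = 0.843900
Parallel ([0.843900] and C): 1 − (1 − 0.843900)(1 − 0.860000) = 0.9781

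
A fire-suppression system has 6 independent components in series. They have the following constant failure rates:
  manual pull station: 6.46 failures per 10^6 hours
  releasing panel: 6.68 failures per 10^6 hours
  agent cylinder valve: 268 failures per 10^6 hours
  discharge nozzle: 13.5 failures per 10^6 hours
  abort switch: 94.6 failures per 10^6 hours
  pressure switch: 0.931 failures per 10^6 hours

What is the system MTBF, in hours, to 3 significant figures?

2560

Series of exponential components: λ_sys = Σ λ_i
λ_sys = 0.00000646 + 0.00000668 + 0.000268 + 0.0000135 + 0.0000946 + 0.000000931 = 3.9017e-04 /h
MTBF = 1 / λ_sys = 2560 h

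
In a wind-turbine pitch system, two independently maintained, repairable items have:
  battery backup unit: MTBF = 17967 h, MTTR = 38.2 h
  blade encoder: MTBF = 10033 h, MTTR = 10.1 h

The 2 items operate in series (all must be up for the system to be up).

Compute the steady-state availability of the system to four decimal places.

A(battery backup unit) = MTBF/(MTBF+MTTR) = 17967/(17967+38.2) = 0.997878
A(blade encoder) = MTBF/(MTBF+MTTR) = 10033/(10033+10.1) = 0.998994
Series availability: 0.997878 × 0.998994 = 0.9969

0.9969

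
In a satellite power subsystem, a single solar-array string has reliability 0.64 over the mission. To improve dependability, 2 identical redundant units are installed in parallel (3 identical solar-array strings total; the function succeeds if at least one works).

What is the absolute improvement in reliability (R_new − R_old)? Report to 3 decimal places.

0.313

R_before = 0.64
R_after = 1 − (1 − 0.64)^3 = 0.953
ΔR = 0.953 − 0.64 = 0.313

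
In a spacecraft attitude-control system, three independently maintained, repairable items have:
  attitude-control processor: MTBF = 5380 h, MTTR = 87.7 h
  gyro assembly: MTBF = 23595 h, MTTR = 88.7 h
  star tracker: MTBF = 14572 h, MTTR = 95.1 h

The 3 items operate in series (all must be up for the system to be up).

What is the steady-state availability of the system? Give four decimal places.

A(attitude-control processor) = MTBF/(MTBF+MTTR) = 5380/(5380+87.7) = 0.983960
A(gyro assembly) = MTBF/(MTBF+MTTR) = 23595/(23595+88.7) = 0.996255
A(star tracker) = MTBF/(MTBF+MTTR) = 14572/(14572+95.1) = 0.993516
Series availability: 0.983960 × 0.996255 × 0.993516 = 0.9739

0.9739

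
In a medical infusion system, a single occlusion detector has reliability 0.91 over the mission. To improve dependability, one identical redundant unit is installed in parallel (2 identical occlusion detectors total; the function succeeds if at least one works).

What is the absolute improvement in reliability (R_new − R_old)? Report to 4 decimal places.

R_before = 0.91
R_after = 1 − (1 − 0.91)^2 = 0.9919
ΔR = 0.9919 − 0.91 = 0.0819

0.0819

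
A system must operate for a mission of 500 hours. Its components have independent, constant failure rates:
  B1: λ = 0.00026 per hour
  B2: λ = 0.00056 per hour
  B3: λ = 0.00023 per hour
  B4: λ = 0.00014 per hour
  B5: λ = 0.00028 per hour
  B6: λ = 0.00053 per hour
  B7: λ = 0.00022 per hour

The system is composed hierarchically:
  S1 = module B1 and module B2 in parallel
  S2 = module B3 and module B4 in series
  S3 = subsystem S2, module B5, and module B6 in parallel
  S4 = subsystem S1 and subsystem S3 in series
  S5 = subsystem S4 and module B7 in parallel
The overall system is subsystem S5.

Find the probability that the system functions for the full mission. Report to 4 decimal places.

0.9964

R(B1) = exp(−0.00026 × 500) = 0.878095
R(B2) = exp(−0.00056 × 500) = 0.755784
R(B3) = exp(−0.00023 × 500) = 0.891366
R(B4) = exp(−0.00014 × 500) = 0.932394
R(B5) = exp(−0.00028 × 500) = 0.869358
R(B6) = exp(−0.00053 × 500) = 0.767206
R(B7) = exp(−0.00022 × 500) = 0.895834
Parallel (B1 and B2): 1 − (1 − 0.878095)(1 − 0.755784) = 0.970229
Series (B3 and B4): 0.891366 × 0.932394 = 0.831104
Parallel ([0.831104], B5, and B6): 1 − (1 − 0.831104)(1 − 0.869358)(1 − 0.767206) = 0.994863
Series ([0.970229] and [0.994863]): 0.970229 × 0.994863 = 0.965245
Parallel ([0.965245] and B7): 1 − (1 − 0.965245)(1 − 0.895834) = 0.9964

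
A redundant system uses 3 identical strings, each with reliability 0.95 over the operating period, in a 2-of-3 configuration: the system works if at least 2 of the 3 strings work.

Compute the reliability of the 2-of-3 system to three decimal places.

R = Σ_{i=2}^{3} C(3,i) p^i (1−p)^{3−i} with p = 0.95
C(3,2)·0.95^2·0.05^1 = 0.13538
C(3,3)·0.95^3·0.05^0 = 0.85738
Sum = 0.993

0.993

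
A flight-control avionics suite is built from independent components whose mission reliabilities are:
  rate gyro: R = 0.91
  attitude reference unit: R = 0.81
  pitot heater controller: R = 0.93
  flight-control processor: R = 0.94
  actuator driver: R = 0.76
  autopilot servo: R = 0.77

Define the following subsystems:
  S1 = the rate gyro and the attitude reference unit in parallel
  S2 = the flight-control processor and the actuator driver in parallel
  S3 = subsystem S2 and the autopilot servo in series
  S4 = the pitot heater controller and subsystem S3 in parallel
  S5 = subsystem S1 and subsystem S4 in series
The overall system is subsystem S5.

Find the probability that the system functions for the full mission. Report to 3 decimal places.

0.966

Parallel (rate gyro and attitude reference unit): 1 − (1 − 0.91000)(1 − 0.81000) = 0.98290
Parallel (flight-control processor and actuator driver): 1 − (1 − 0.94000)(1 − 0.76000) = 0.98560
Series ([0.98560] and autopilot servo): 0.98560 × 0.77000 = 0.75891
Parallel (pitot heater controller and [0.75891]): 1 − (1 − 0.93000)(1 − 0.75891) = 0.98312
Series ([0.98290] and [0.98312]): 0.98290 × 0.98312 = 0.966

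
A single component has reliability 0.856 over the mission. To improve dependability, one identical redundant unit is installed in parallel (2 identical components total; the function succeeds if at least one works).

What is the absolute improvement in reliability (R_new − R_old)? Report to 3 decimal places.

0.123

R_before = 0.856
R_after = 1 − (1 − 0.856)^2 = 0.979
ΔR = 0.979 − 0.856 = 0.123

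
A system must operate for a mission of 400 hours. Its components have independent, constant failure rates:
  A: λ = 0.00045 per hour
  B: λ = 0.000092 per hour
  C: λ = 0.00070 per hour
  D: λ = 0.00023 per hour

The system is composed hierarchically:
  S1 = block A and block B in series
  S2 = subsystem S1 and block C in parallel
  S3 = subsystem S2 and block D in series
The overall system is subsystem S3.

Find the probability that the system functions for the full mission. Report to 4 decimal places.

0.8687

R(A) = exp(−0.00045 × 400) = 0.835270
R(B) = exp(−0.000092 × 400) = 0.963869
R(C) = exp(−0.00070 × 400) = 0.755784
R(D) = exp(−0.00023 × 400) = 0.912105
Series (A and B): 0.835270 × 0.963869 = 0.805091
Parallel ([0.805091] and C): 1 − (1 − 0.805091)(1 − 0.755784) = 0.952400
Series ([0.952400] and D): 0.952400 × 0.912105 = 0.8687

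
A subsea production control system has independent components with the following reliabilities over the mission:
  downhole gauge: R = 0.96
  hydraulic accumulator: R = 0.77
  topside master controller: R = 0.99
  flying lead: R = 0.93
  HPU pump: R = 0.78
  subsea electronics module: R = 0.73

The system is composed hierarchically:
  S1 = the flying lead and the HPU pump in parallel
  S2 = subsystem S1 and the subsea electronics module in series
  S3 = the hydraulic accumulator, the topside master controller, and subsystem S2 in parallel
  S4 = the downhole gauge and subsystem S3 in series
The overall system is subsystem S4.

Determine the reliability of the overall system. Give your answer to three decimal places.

0.959

Parallel (flying lead and HPU pump): 1 − (1 − 0.93000)(1 − 0.78000) = 0.98460
Series ([0.98460] and subsea electronics module): 0.98460 × 0.73000 = 0.71876
Parallel (hydraulic accumulator, topside master controller, and [0.71876]): 1 − (1 − 0.77000)(1 − 0.99000)(1 − 0.71876) = 0.99935
Series (downhole gauge and [0.99935]): 0.96000 × 0.99935 = 0.959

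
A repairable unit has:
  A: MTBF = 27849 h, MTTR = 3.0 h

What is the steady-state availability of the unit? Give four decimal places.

A(A) = MTBF/(MTBF+MTTR) = 27849/(27849+3.0) = 0.9999

0.9999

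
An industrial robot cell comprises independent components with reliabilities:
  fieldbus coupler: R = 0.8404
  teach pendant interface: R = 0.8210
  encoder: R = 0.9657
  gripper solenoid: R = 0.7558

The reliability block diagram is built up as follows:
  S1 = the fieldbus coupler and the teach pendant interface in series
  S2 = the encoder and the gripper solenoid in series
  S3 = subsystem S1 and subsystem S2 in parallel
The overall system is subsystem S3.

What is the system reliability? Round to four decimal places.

0.9163

Series (fieldbus coupler and teach pendant interface): 0.840400 × 0.821000 = 0.689968
Series (encoder and gripper solenoid): 0.965700 × 0.755800 = 0.729876
Parallel ([0.689968] and [0.729876]): 1 − (1 − 0.689968)(1 − 0.729876) = 0.9163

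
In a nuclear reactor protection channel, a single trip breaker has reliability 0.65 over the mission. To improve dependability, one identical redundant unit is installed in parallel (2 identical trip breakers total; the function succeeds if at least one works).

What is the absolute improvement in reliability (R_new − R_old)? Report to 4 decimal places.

0.2275

R_before = 0.65
R_after = 1 − (1 − 0.65)^2 = 0.8775
ΔR = 0.8775 − 0.65 = 0.2275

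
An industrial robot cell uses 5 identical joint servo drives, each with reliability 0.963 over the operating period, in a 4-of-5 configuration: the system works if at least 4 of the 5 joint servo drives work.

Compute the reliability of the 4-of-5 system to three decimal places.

R = Σ_{i=4}^{5} C(5,i) p^i (1−p)^{5−i} with p = 0.963
C(5,4)·0.963^4·0.037^1 = 0.15910
C(5,5)·0.963^5·0.037^0 = 0.82819
Sum = 0.987

0.987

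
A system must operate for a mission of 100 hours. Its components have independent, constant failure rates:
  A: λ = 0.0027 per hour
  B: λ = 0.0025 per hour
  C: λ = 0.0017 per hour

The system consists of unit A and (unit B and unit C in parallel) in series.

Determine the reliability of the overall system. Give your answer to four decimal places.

0.7370

R(A) = exp(−0.0027 × 100) = 0.763379
R(B) = exp(−0.0025 × 100) = 0.778801
R(C) = exp(−0.0017 × 100) = 0.843665
Parallel (B and C): 1 − (1 − 0.778801)(1 − 0.843665) = 0.965419
Series (A and [0.965419]): 0.763379 × 0.965419 = 0.7370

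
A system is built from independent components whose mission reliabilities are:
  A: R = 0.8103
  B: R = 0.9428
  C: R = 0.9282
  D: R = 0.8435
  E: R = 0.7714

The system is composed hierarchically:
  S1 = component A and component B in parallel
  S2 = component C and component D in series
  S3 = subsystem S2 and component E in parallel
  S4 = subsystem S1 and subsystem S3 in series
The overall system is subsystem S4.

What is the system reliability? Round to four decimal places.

0.9401

Parallel (A and B): 1 − (1 − 0.810300)(1 − 0.942800) = 0.989149
Series (C and D): 0.928200 × 0.843500 = 0.782937
Parallel ([0.782937] and E): 1 − (1 − 0.782937)(1 − 0.771400) = 0.950379
Series ([0.989149] and [0.950379]): 0.989149 × 0.950379 = 0.9401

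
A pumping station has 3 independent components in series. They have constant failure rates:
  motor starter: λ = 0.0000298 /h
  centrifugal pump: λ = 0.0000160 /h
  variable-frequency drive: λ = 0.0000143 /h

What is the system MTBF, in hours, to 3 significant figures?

16600

Series of exponential components: λ_sys = Σ λ_i
λ_sys = 0.0000298 + 0.0000160 + 0.0000143 = 6.0100e-05 /h
MTBF = 1 / λ_sys = 16600 h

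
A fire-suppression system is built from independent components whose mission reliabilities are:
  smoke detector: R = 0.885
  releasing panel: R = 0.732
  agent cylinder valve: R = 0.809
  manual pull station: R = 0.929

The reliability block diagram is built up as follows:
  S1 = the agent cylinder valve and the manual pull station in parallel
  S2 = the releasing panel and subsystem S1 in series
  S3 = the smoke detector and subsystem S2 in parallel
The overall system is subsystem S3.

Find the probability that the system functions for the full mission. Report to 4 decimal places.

Parallel (agent cylinder valve and manual pull station): 1 − (1 − 0.809000)(1 − 0.929000) = 0.986439
Series (releasing panel and [0.986439]): 0.732000 × 0.986439 = 0.722073
Parallel (smoke detector and [0.722073]): 1 − (1 − 0.885000)(1 − 0.722073) = 0.9680

0.9680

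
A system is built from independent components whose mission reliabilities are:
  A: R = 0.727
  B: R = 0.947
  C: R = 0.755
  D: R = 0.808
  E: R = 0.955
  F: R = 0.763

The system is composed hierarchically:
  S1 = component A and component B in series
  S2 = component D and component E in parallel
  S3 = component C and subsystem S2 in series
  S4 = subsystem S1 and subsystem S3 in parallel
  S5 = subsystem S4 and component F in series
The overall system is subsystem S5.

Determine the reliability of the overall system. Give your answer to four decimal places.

0.7032

Series (A and B): 0.727000 × 0.947000 = 0.688469
Parallel (D and E): 1 − (1 − 0.808000)(1 − 0.955000) = 0.991360
Series (C and [0.991360]): 0.755000 × 0.991360 = 0.748477
Parallel ([0.688469] and [0.748477]): 1 − (1 − 0.688469)(1 − 0.748477) = 0.921643
Series ([0.921643] and F): 0.921643 × 0.763000 = 0.7032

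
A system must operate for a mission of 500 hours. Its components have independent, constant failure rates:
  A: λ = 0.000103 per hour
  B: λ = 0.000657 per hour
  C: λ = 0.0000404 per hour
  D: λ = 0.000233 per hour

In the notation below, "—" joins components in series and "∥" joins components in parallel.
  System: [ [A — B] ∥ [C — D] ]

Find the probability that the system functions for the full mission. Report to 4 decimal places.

R(A) = exp(−0.000103 × 500) = 0.949804
R(B) = exp(−0.000657 × 500) = 0.720003
R(C) = exp(−0.0000404 × 500) = 0.980003
R(D) = exp(−0.000233 × 500) = 0.890030
Series (A and B): 0.949804 × 0.720003 = 0.683862
Series (C and D): 0.980003 × 0.890030 = 0.872232
Parallel ([0.683862] and [0.872232]): 1 − (1 − 0.683862)(1 − 0.872232) = 0.9596

0.9596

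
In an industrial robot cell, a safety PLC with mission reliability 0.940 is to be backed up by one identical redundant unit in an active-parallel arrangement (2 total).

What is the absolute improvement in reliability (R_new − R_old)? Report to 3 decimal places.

0.056

R_before = 0.940
R_after = 1 − (1 − 0.940)^2 = 0.996
ΔR = 0.996 − 0.940 = 0.056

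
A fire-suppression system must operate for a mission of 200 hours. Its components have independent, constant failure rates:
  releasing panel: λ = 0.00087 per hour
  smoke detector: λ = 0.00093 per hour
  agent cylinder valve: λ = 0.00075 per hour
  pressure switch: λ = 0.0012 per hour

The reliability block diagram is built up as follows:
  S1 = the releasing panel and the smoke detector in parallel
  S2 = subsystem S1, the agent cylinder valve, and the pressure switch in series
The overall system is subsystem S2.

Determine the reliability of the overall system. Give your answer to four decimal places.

0.6587

R(releasing panel) = exp(−0.00087 × 200) = 0.840297
R(smoke detector) = exp(−0.00093 × 200) = 0.830274
R(agent cylinder valve) = exp(−0.00075 × 200) = 0.860708
R(pressure switch) = exp(−0.0012 × 200) = 0.786628
Parallel (releasing panel and smoke detector): 1 − (1 − 0.840297)(1 − 0.830274) = 0.972894
Series ([0.972894], agent cylinder valve, and pressure switch): 0.972894 × 0.860708 × 0.786628 = 0.6587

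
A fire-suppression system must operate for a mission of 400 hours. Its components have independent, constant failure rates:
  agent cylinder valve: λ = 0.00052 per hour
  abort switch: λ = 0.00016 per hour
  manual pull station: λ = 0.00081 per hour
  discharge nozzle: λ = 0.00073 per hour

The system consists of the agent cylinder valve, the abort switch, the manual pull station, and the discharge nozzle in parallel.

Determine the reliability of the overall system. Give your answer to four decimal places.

R(agent cylinder valve) = exp(−0.00052 × 400) = 0.812207
R(abort switch) = exp(−0.00016 × 400) = 0.938005
R(manual pull station) = exp(−0.00081 × 400) = 0.723250
R(discharge nozzle) = exp(−0.00073 × 400) = 0.746769
Parallel (agent cylinder valve, abort switch, manual pull station, and discharge nozzle): 1 − (1 − 0.812207)(1 − 0.938005)(1 − 0.723250)(1 − 0.746769) = 0.9992

0.9992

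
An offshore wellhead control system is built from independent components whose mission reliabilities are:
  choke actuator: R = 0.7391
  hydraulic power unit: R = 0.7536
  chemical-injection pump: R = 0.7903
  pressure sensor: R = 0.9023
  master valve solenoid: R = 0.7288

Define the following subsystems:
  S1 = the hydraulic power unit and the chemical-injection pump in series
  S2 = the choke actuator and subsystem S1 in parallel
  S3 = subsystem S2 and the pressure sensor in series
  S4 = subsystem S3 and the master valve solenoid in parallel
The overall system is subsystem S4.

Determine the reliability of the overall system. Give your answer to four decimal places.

0.9477

Series (hydraulic power unit and chemical-injection pump): 0.753600 × 0.790300 = 0.595570
Parallel (choke actuator and [0.595570]): 1 − (1 − 0.739100)(1 − 0.595570) = 0.894484
Series ([0.894484] and pressure sensor): 0.894484 × 0.902300 = 0.807093
Parallel ([0.807093] and master valve solenoid): 1 − (1 − 0.807093)(1 − 0.728800) = 0.9477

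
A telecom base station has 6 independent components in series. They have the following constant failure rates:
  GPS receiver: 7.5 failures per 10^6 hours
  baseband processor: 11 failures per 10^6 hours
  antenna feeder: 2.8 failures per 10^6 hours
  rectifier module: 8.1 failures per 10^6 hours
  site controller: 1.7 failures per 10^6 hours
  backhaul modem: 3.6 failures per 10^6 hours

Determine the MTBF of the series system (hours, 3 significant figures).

28800

Series of exponential components: λ_sys = Σ λ_i
λ_sys = 0.0000075 + 0.000011 + 0.0000028 + 0.0000081 + 0.0000017 + 0.0000036 = 3.4700e-05 /h
MTBF = 1 / λ_sys = 28800 h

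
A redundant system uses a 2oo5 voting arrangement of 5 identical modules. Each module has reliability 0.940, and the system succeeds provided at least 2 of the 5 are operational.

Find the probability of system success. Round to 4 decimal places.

0.9999

R = Σ_{i=2}^{5} C(5,i) p^i (1−p)^{5−i} with p = 0.940
C(5,2)·0.940^2·0.060^3 = 0.001909
C(5,3)·0.940^3·0.060^2 = 0.029901
C(5,4)·0.940^4·0.060^1 = 0.234225
C(5,5)·0.940^5·0.060^0 = 0.733904
Sum = 0.9999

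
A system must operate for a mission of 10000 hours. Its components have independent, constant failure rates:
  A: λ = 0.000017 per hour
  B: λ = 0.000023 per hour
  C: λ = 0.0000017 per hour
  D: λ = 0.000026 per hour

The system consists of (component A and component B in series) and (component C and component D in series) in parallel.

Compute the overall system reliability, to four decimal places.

0.9202

R(A) = exp(−0.000017 × 10000) = 0.843665
R(B) = exp(−0.000023 × 10000) = 0.794534
R(C) = exp(−0.0000017 × 10000) = 0.983144
R(D) = exp(−0.000026 × 10000) = 0.771052
Series (A and B): 0.843665 × 0.794534 = 0.670321
Series (C and D): 0.983144 × 0.771052 = 0.758055
Parallel ([0.670321] and [0.758055]): 1 − (1 − 0.670321)(1 − 0.758055) = 0.9202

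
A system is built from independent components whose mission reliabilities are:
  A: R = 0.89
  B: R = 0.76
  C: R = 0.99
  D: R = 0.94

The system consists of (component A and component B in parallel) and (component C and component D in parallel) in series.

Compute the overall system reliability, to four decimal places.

0.9730

Parallel (A and B): 1 − (1 − 0.890000)(1 − 0.760000) = 0.973600
Parallel (C and D): 1 − (1 − 0.990000)(1 − 0.940000) = 0.999400
Series ([0.973600] and [0.999400]): 0.973600 × 0.999400 = 0.9730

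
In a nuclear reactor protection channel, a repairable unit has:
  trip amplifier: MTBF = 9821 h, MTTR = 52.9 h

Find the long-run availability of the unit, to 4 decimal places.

A(trip amplifier) = MTBF/(MTBF+MTTR) = 9821/(9821+52.9) = 0.9946

0.9946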